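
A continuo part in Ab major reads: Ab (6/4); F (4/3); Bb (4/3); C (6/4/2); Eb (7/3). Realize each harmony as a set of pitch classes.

Ab (6/4): Ab, Db, F.
F (6/4/3): F, Ab, Bb, Db.
Bb (6/4/3): Bb, Db, Eb, G.
C (6/4/2): C, Db, F, Ab.
Eb (7/5/3): Eb, G, Bb, Db.

Ab, Db, F | F, Ab, Bb, Db | Bb, Db, Eb, G | C, Db, F, Ab | Eb, G, Bb, Db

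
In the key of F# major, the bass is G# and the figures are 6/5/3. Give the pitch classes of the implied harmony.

A third above G# in this key is B.
A fifth above G# in this key is D#.
A sixth above G# in this key is E#.
Together with the bass G#, this spells E# half-diminished seventh in first inversion.

G#, B, D#, E#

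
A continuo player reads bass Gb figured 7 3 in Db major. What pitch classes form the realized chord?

The written figures 7 3 are shorthand for 7/5/3: the 5 is implied.
A third above Gb in this key is Bb.
A fifth above Gb in this key is Db.
A seventh above Gb in this key is F.
Together with the bass Gb, this spells Gb major seventh in root position.

Gb, Bb, Db, F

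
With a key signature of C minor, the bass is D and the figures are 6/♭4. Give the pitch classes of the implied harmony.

A fourth above D in this key is G, lowered to Gb by the flat.
A sixth above D in this key is Bb.
Together with the bass D, this spells Gb augmented in second inversion.

D, Gb, Bb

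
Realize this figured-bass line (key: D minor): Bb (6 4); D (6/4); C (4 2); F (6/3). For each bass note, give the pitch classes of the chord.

Bb (6/4): Bb, E, G.
D (6/4): D, G, Bb.
C (6/4/2): C, D, F, A.
F (6/3): F, A, D.

Bb, E, G | D, G, Bb | C, D, F, A | F, A, D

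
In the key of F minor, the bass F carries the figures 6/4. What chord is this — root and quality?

The figures 6/4 indicate a triad in second inversion.
In second inversion the root lies a fourth above the bass: a fourth above F in F minor is Bb.
The chord tones are F, Bb, Db, giving Bb minor.

Bb minor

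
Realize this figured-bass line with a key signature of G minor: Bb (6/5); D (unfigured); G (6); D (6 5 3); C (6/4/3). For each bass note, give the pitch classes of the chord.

Bb, D, F, G | D, F, A | G, Bb, Eb | D, F, A, Bb | C, Eb, F, A

Bb (6/5/3): Bb, D, F, G.
D (5/3): D, F, A.
G (6/3): G, Bb, Eb.
D (6/5/3): D, F, A, Bb.
C (6/4/3): C, Eb, F, A.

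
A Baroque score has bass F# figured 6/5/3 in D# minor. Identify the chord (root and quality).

The figures 6/5/3 indicate a seventh chord in first inversion.
In first inversion the root lies a sixth above the bass: a sixth above F# in D# minor is D#.
The chord tones are F#, A#, C#, D#, giving D# minor seventh.

D# minor seventh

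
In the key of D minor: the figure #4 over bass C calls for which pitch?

Counting 3 letter steps above C lands on F; in D minor, that letter is F.
The #4 figure raises it a semitone, giving F#.

F#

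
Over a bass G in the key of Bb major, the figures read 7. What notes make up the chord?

The written figures 7 are shorthand for 7/5/3: the 5/3 are implied.
A third above G in this key is Bb.
A fifth above G in this key is D.
A seventh above G in this key is F.
Together with the bass G, this spells G minor seventh in root position.

G, Bb, D, F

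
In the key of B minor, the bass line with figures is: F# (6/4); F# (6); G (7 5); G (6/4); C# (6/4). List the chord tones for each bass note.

F# (6/4): F#, B, D.
F# (6/3): F#, A, D.
G (7/5/3): G, B, D, F#.
G (6/4): G, C#, E.
C# (6/4): C#, F#, A.

F#, B, D | F#, A, D | G, B, D, F# | G, C#, E | C#, F#, A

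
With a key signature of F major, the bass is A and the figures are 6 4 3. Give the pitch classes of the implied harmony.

A, C, D, F

A third above A in this key is C.
A fourth above A in this key is D.
A sixth above A in this key is F.
Together with the bass A, this spells D minor seventh in second inversion.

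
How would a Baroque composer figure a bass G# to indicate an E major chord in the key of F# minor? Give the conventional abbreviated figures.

6

G# is the third of E major, so the chord is in first inversion.
A triad in first inversion is figured 6/3, conventionally abbreviated 6.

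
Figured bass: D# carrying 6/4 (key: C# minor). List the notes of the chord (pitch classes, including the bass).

D#, G#, B

A fourth above D# in this key is G#.
A sixth above D# in this key is B.
Together with the bass D#, this spells G# minor in second inversion.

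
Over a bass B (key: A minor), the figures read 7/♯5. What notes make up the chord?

The written figures 7/♯5 are shorthand for 7/5/3: the 3 is implied.
A third above B in this key is D.
A fifth above B in this key is F, raised to F# by the sharp.
A seventh above B in this key is A.
Together with the bass B, this spells B minor seventh in root position.

B, D, F#, A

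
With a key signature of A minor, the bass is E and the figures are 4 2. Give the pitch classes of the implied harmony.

E, F, A, C

The written figures 4 2 are shorthand for 6/4/2: the 6 is implied.
A second above E in this key is F.
A fourth above E in this key is A.
A sixth above E in this key is C.
Together with the bass E, this spells F major seventh in third inversion.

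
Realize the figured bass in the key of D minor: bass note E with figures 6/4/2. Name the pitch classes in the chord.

A second above E in this key is F.
A fourth above E in this key is A.
A sixth above E in this key is C.
Together with the bass E, this spells F major seventh in third inversion.

E, F, A, C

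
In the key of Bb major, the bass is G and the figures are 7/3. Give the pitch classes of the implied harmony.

The written figures 7/3 are shorthand for 7/5/3: the 5 is implied.
A third above G in this key is Bb.
A fifth above G in this key is D.
A seventh above G in this key is F.
Together with the bass G, this spells G minor seventh in root position.

G, Bb, D, F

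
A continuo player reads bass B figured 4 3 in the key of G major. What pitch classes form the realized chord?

B, D, E, G

The written figures 4 3 are shorthand for 6/4/3: the 6 is implied.
A third above B in this key is D.
A fourth above B in this key is E.
A sixth above B in this key is G.
Together with the bass B, this spells E minor seventh in second inversion.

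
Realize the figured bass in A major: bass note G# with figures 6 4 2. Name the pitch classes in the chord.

A second above G# in this key is A.
A fourth above G# in this key is C#.
A sixth above G# in this key is E.
Together with the bass G#, this spells A major seventh in third inversion.

G#, A, C#, E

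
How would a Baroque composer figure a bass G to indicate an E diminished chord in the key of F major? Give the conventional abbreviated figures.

G is the third of E diminished, so the chord is in first inversion.
A triad in first inversion is figured 6/3, conventionally abbreviated 6.

6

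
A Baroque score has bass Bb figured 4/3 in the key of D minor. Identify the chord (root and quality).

The figures 4/3 indicate a seventh chord in second inversion.
In second inversion the root lies a fourth above the bass: a fourth above Bb in D minor is E.
The chord tones are Bb, D, E, G, giving E half-diminished seventh.

E half-diminished seventh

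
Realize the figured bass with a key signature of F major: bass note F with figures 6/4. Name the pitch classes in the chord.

A fourth above F in this key is Bb.
A sixth above F in this key is D.
Together with the bass F, this spells Bb major in second inversion.

F, Bb, D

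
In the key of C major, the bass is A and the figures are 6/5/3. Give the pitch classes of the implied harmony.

A third above A in this key is C.
A fifth above A in this key is E.
A sixth above A in this key is F.
Together with the bass A, this spells F major seventh in first inversion.

A, C, E, F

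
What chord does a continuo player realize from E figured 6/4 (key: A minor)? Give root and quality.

The figures 6/4 indicate a triad in second inversion.
In second inversion the root lies a fourth above the bass: a fourth above E in A minor is A.
The chord tones are E, A, C, giving A minor.

A minor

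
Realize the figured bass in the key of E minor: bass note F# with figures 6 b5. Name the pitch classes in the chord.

F#, A, Cb, D

The written figures 6 b5 are shorthand for 6/5/3: the 3 is implied.
A third above F# in this key is A.
A fifth above F# in this key is C, lowered to Cb by the flat.
A sixth above F# in this key is D.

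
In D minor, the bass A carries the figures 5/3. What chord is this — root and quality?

The figures 5/3 indicate a triad in root position.
In root position the bass is the root, so the root is A.
The chord tones are A, C, E, giving A minor.

A minor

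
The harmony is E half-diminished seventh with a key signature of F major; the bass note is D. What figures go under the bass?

D is the seventh of E half-diminished seventh, so the chord is in third inversion.
A seventh chord in third inversion is figured 6/4/2, conventionally abbreviated 4/2.

4/2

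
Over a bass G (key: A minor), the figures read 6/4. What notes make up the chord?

G, C, E

A fourth above G in this key is C.
A sixth above G in this key is E.
Together with the bass G, this spells C major in second inversion.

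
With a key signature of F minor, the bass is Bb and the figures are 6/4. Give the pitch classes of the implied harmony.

A fourth above Bb in this key is Eb.
A sixth above Bb in this key is G.
Together with the bass Bb, this spells Eb major in second inversion.

Bb, Eb, G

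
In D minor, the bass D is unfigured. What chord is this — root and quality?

An unfigured bass indicates a triad in root position.
In root position the bass is the root, so the root is D.
The chord tones are D, F, A, giving D minor.

D minor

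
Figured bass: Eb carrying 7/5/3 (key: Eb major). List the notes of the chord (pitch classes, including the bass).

A third above Eb in this key is G.
A fifth above Eb in this key is Bb.
A seventh above Eb in this key is D.
Together with the bass Eb, this spells Eb major seventh in root position.

Eb, G, Bb, D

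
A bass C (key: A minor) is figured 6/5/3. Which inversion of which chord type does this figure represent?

seventh chord, first inversion

Intervals of 6/5/3 above the bass form a seventh chord; the bass is the third, so this is first inversion.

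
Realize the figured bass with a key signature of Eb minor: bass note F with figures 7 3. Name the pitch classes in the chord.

The written figures 7 3 are shorthand for 7/5/3: the 5 is implied.
A third above F in this key is Ab.
A fifth above F in this key is Cb.
A seventh above F in this key is Eb.
Together with the bass F, this spells F half-diminished seventh in root position.

F, Ab, Cb, Eb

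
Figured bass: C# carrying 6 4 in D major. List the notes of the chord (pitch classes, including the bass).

C#, F#, A

A fourth above C# in this key is F#.
A sixth above C# in this key is A.
Together with the bass C#, this spells F# minor in second inversion.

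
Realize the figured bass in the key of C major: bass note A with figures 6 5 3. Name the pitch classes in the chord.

A third above A in this key is C.
A fifth above A in this key is E.
A sixth above A in this key is F.
Together with the bass A, this spells F major seventh in first inversion.

A, C, E, F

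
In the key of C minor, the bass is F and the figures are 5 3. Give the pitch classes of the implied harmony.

F, Ab, C

A third above F in this key is Ab.
A fifth above F in this key is C.
Together with the bass F, this spells F minor in root position.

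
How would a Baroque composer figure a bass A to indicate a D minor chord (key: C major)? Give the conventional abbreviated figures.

6/4

A is the fifth of D minor, so the chord is in second inversion.
A triad in second inversion is figured 6/4, conventionally abbreviated 6/4.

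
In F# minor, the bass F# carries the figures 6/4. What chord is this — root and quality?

The figures 6/4 indicate a triad in second inversion.
In second inversion the root lies a fourth above the bass: a fourth above F# in F# minor is B.
The chord tones are F#, B, D, giving B minor.

B minor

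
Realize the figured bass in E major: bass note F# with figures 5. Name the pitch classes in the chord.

The written figures 5 are shorthand for 5/3: the 3 is implied.
A third above F# in this key is A.
A fifth above F# in this key is C#.
Together with the bass F#, this spells F# minor in root position.

F#, A, C#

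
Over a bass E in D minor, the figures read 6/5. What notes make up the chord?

The written figures 6/5 are shorthand for 6/5/3: the 3 is implied.
A third above E in this key is G.
A fifth above E in this key is Bb.
A sixth above E in this key is C.
Together with the bass E, this spells C dominant seventh in first inversion.

E, G, Bb, C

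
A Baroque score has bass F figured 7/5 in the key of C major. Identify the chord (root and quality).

The figures 7/5 indicate a seventh chord in root position.
In root position the bass is the root, so the root is F.
The chord tones are F, A, C, E, giving F major seventh.

F major seventh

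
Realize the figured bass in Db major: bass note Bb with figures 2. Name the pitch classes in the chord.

Bb, C, Eb, Gb

The written figures 2 are shorthand for 6/4/2: the 6/4 are implied.
A second above Bb in this key is C.
A fourth above Bb in this key is Eb.
A sixth above Bb in this key is Gb.
Together with the bass Bb, this spells C half-diminished seventh in third inversion.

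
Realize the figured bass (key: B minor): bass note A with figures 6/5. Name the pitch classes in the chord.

The written figures 6/5 are shorthand for 6/5/3: the 3 is implied.
A third above A in this key is C#.
A fifth above A in this key is E.
A sixth above A in this key is F#.
Together with the bass A, this spells F# minor seventh in first inversion.

A, C#, E, F#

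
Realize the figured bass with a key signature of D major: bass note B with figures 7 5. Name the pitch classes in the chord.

B, D, F#, A

The written figures 7 5 are shorthand for 7/5/3: the 3 is implied.
A third above B in this key is D.
A fifth above B in this key is F#.
A seventh above B in this key is A.
Together with the bass B, this spells B minor seventh in root position.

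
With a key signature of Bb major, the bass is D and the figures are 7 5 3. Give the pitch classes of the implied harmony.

D, F, A, C

A third above D in this key is F.
A fifth above D in this key is A.
A seventh above D in this key is C.
Together with the bass D, this spells D minor seventh in root position.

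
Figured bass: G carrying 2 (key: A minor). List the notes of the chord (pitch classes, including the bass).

The written figures 2 are shorthand for 6/4/2: the 6/4 are implied.
A second above G in this key is A.
A fourth above G in this key is C.
A sixth above G in this key is E.
Together with the bass G, this spells A minor seventh in third inversion.

G, A, C, E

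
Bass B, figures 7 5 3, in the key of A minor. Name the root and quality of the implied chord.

B half-diminished seventh

The figures 7 5 3 indicate a seventh chord in root position.
In root position the bass is the root, so the root is B.
The chord tones are B, D, F, A, giving B half-diminished seventh.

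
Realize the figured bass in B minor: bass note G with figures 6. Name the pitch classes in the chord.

The written figures 6 are shorthand for 6/3: the 3 is implied.
A third above G in this key is B.
A sixth above G in this key is E.
Together with the bass G, this spells E minor in first inversion.

G, B, E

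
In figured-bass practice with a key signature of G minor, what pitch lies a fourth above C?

Counting 3 letter steps above C lands on F; in G minor, that letter is F.

F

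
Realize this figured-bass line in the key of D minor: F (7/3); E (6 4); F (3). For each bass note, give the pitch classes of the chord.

F, A, C, E | E, A, C | F, A, C

F (7/5/3): F, A, C, E.
E (6/4): E, A, C.
F (5/3): F, A, C.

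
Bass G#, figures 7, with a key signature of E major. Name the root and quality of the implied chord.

The figures 7 indicate a seventh chord in root position.
In root position the bass is the root, so the root is G#.
The chord tones are G#, B, D#, F#, giving G# minor seventh.

G# minor seventh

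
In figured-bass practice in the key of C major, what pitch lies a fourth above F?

Counting 3 letter steps above F lands on B; in C major, that letter is B.

B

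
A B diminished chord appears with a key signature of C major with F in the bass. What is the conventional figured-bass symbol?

F is the fifth of B diminished, so the chord is in second inversion.
A triad in second inversion is figured 6/4, conventionally abbreviated 6/4.

6/4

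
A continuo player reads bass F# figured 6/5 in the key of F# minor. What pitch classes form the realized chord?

The written figures 6/5 are shorthand for 6/5/3: the 3 is implied.
A third above F# in this key is A.
A fifth above F# in this key is C#.
A sixth above F# in this key is D.
Together with the bass F#, this spells D major seventh in first inversion.

F#, A, C#, D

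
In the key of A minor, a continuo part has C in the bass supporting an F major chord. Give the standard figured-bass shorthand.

6/4

C is the fifth of F major, so the chord is in second inversion.
A triad in second inversion is figured 6/4, conventionally abbreviated 6/4.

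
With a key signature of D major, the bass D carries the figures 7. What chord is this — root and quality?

D major seventh

The figures 7 indicate a seventh chord in root position.
In root position the bass is the root, so the root is D.
The chord tones are D, F#, A, C#, giving D major seventh.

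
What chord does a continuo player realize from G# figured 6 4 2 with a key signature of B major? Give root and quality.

A# half-diminished seventh

The figures 6 4 2 indicate a seventh chord in third inversion.
In third inversion the root lies a second above the bass: a second above G# in B major is A#.
The chord tones are G#, A#, C#, E, giving A# half-diminished seventh.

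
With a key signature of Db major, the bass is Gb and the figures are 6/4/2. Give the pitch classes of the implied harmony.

Gb, Ab, C, Eb

A second above Gb in this key is Ab.
A fourth above Gb in this key is C.
A sixth above Gb in this key is Eb.
Together with the bass Gb, this spells Ab dominant seventh in third inversion.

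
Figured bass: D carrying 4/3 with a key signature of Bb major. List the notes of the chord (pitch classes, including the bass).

D, F, G, Bb

The written figures 4/3 are shorthand for 6/4/3: the 6 is implied.
A third above D in this key is F.
A fourth above D in this key is G.
A sixth above D in this key is Bb.
Together with the bass D, this spells G minor seventh in second inversion.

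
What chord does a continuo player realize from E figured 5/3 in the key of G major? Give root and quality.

The figures 5/3 indicate a triad in root position.
In root position the bass is the root, so the root is E.
The chord tones are E, G, B, giving E minor.

E minor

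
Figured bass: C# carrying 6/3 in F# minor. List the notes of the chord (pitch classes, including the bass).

A third above C# in this key is E.
A sixth above C# in this key is A.
Together with the bass C#, this spells A major in first inversion.

C#, E, A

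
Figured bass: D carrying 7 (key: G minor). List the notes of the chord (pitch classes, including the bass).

D, F, A, C

The written figures 7 are shorthand for 7/5/3: the 5/3 are implied.
A third above D in this key is F.
A fifth above D in this key is A.
A seventh above D in this key is C.
Together with the bass D, this spells D minor seventh in root position.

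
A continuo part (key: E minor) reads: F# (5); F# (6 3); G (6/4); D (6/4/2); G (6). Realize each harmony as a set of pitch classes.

F# (5/3): F#, A, C.
F# (6/3): F#, A, D.
G (6/4): G, C, E.
D (6/4/2): D, E, G, B.
G (6/3): G, B, E.

F#, A, C | F#, A, D | G, C, E | D, E, G, B | G, B, E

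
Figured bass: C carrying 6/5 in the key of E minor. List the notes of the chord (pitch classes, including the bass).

C, E, G, A

The written figures 6/5 are shorthand for 6/5/3: the 3 is implied.
A third above C in this key is E.
A fifth above C in this key is G.
A sixth above C in this key is A.
Together with the bass C, this spells A minor seventh in first inversion.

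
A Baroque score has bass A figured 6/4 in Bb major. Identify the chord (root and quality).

The figures 6/4 indicate a triad in second inversion.
In second inversion the root lies a fourth above the bass: a fourth above A in Bb major is D.
The chord tones are A, D, F, giving D minor.

D minor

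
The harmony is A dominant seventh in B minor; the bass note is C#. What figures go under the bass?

6/5

C# is the third of A dominant seventh, so the chord is in first inversion.
A seventh chord in first inversion is figured 6/5/3, conventionally abbreviated 6/5.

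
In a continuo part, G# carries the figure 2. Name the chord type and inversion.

seventh chord, third inversion

2 is shorthand for 6/4/2.
Intervals of 6/4/2 above the bass form a seventh chord; the bass is the seventh, so this is third inversion.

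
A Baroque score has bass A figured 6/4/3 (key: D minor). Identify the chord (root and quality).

D minor seventh

The figures 6/4/3 indicate a seventh chord in second inversion.
In second inversion the root lies a fourth above the bass: a fourth above A in D minor is D.
The chord tones are A, C, D, F, giving D minor seventh.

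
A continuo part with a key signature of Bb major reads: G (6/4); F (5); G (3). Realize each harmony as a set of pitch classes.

G (6/4): G, C, Eb.
F (5/3): F, A, C.
G (5/3): G, Bb, D.

G, C, Eb | F, A, C | G, Bb, D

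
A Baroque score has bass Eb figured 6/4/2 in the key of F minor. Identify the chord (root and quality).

The figures 6/4/2 indicate a seventh chord in third inversion.
In third inversion the root lies a second above the bass: a second above Eb in F minor is F.
The chord tones are Eb, F, Ab, C, giving F minor seventh.

F minor seventh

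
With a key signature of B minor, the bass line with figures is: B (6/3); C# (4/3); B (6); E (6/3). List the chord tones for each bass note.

B, D, G | C#, E, F#, A | B, D, G | E, G, C#

B (6/3): B, D, G.
C# (6/4/3): C#, E, F#, A.
B (6/3): B, D, G.
E (6/3): E, G, C#.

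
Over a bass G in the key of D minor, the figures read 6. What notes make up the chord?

G, Bb, E

The written figures 6 are shorthand for 6/3: the 3 is implied.
A third above G in this key is Bb.
A sixth above G in this key is E.
Together with the bass G, this spells E diminished in first inversion.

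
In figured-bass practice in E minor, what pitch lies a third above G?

Counting 2 letter steps above G lands on B; in E minor, that letter is B.

B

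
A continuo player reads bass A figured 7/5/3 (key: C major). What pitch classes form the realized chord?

A, C, E, G

A third above A in this key is C.
A fifth above A in this key is E.
A seventh above A in this key is G.
Together with the bass A, this spells A minor seventh in root position.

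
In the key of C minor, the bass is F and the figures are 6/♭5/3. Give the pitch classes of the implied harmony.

A third above F in this key is Ab.
A fifth above F in this key is C, lowered to Cb by the flat.
A sixth above F in this key is D.
Together with the bass F, this spells D diminished seventh in first inversion.

F, Ab, Cb, D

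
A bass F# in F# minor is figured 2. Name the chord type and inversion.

seventh chord, third inversion

2 is shorthand for 6/4/2.
Intervals of 6/4/2 above the bass form a seventh chord; the bass is the seventh, so this is third inversion.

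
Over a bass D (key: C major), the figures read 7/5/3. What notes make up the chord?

D, F, A, C

A third above D in this key is F.
A fifth above D in this key is A.
A seventh above D in this key is C.
Together with the bass D, this spells D minor seventh in root position.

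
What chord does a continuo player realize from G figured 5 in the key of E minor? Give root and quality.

G major

The figures 5 indicate a triad in root position.
In root position the bass is the root, so the root is G.
The chord tones are G, B, D, giving G major.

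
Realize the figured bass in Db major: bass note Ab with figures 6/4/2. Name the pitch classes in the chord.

A second above Ab in this key is Bb.
A fourth above Ab in this key is Db.
A sixth above Ab in this key is F.
Together with the bass Ab, this spells Bb minor seventh in third inversion.

Ab, Bb, Db, F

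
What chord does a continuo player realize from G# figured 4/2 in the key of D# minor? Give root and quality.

A# minor seventh

The figures 4/2 indicate a seventh chord in third inversion.
In third inversion the root lies a second above the bass: a second above G# in D# minor is A#.
The chord tones are G#, A#, C#, E#, giving A# minor seventh.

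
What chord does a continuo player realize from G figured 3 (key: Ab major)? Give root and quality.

G diminished

The figures 3 indicate a triad in root position.
In root position the bass is the root, so the root is G.
The chord tones are G, Bb, Db, giving G diminished.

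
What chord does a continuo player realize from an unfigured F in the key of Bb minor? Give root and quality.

F minor

An unfigured bass indicates a triad in root position.
In root position the bass is the root, so the root is F.
The chord tones are F, Ab, C, giving F minor.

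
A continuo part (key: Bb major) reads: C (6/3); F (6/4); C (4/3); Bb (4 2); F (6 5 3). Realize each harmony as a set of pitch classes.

C (6/3): C, Eb, A.
F (6/4): F, Bb, D.
C (6/4/3): C, Eb, F, A.
Bb (6/4/2): Bb, C, Eb, G.
F (6/5/3): F, A, C, D.

C, Eb, A | F, Bb, D | C, Eb, F, A | Bb, C, Eb, G | F, A, C, D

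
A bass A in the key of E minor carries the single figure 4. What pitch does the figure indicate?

Counting 3 letter steps above A lands on D; in E minor, that letter is D.

D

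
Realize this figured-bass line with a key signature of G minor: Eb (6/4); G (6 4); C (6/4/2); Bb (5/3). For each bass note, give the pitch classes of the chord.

Eb (6/4): Eb, A, C.
G (6/4): G, C, Eb.
C (6/4/2): C, D, F, A.
Bb (5/3): Bb, D, F.

Eb, A, C | G, C, Eb | C, D, F, A | Bb, D, F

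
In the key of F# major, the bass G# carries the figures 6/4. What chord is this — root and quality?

C# major

The figures 6/4 indicate a triad in second inversion.
In second inversion the root lies a fourth above the bass: a fourth above G# in F# major is C#.
The chord tones are G#, C#, E#, giving C# major.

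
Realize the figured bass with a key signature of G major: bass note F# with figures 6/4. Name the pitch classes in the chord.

A fourth above F# in this key is B.
A sixth above F# in this key is D.
Together with the bass F#, this spells B minor in second inversion.

F#, B, D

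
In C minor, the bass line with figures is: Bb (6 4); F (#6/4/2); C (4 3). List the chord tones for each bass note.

Bb (6/4): Bb, Eb, G.
F (#6/4/2): F, G, Bb, D#.
C (6/4/3): C, Eb, F, Ab.

Bb, Eb, G | F, G, Bb, D# | C, Eb, F, Ab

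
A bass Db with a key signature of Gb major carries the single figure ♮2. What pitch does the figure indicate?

Counting 1 letter step above Db lands on E; in Gb major, that letter is Eb.
The ♮2 figure makes it natural, giving E.

E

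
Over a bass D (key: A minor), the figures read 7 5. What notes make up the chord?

The written figures 7 5 are shorthand for 7/5/3: the 3 is implied.
A third above D in this key is F.
A fifth above D in this key is A.
A seventh above D in this key is C.
Together with the bass D, this spells D minor seventh in root position.

D, F, A, C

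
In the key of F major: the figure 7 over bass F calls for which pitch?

Counting 6 letter steps above F lands on E; in F major, that letter is E.

E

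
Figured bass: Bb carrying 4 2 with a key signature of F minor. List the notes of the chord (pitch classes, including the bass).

Bb, C, Eb, G

The written figures 4 2 are shorthand for 6/4/2: the 6 is implied.
A second above Bb in this key is C.
A fourth above Bb in this key is Eb.
A sixth above Bb in this key is G.
Together with the bass Bb, this spells C minor seventh in third inversion.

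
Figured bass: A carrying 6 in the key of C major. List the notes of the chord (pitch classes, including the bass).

The written figures 6 are shorthand for 6/3: the 3 is implied.
A third above A in this key is C.
A sixth above A in this key is F.
Together with the bass A, this spells F major in first inversion.

A, C, F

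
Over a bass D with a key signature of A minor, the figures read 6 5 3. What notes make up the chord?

D, F, A, B

A third above D in this key is F.
A fifth above D in this key is A.
A sixth above D in this key is B.
Together with the bass D, this spells B half-diminished seventh in first inversion.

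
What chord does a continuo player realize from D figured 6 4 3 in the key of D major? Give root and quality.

G major seventh

The figures 6 4 3 indicate a seventh chord in second inversion.
In second inversion the root lies a fourth above the bass: a fourth above D in D major is G.
The chord tones are D, F#, G, B, giving G major seventh.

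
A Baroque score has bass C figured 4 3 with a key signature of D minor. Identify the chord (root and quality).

F major seventh

The figures 4 3 indicate a seventh chord in second inversion.
In second inversion the root lies a fourth above the bass: a fourth above C in D minor is F.
The chord tones are C, E, F, A, giving F major seventh.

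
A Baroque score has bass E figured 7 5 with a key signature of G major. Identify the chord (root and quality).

The figures 7 5 indicate a seventh chord in root position.
In root position the bass is the root, so the root is E.
The chord tones are E, G, B, D, giving E minor seventh.

E minor seventh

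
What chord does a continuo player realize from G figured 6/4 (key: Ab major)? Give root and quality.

C minor

The figures 6/4 indicate a triad in second inversion.
In second inversion the root lies a fourth above the bass: a fourth above G in Ab major is C.
The chord tones are G, C, Eb, giving C minor.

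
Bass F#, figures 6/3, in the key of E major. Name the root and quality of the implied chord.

The figures 6/3 indicate a triad in first inversion.
In first inversion the root lies a sixth above the bass: a sixth above F# in E major is D#.
The chord tones are F#, A, D#, giving D# diminished.

D# diminished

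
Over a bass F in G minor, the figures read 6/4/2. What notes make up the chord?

F, G, Bb, D

A second above F in this key is G.
A fourth above F in this key is Bb.
A sixth above F in this key is D.
Together with the bass F, this spells G minor seventh in third inversion.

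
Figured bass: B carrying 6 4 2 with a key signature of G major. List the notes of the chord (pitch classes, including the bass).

B, C, E, G

A second above B in this key is C.
A fourth above B in this key is E.
A sixth above B in this key is G.
Together with the bass B, this spells C major seventh in third inversion.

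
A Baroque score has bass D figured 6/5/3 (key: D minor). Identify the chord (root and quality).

Bb major seventh

The figures 6/5/3 indicate a seventh chord in first inversion.
In first inversion the root lies a sixth above the bass: a sixth above D in D minor is Bb.
The chord tones are D, F, A, Bb, giving Bb major seventh.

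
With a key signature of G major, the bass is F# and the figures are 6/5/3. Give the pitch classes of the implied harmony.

F#, A, C, D

A third above F# in this key is A.
A fifth above F# in this key is C.
A sixth above F# in this key is D.
Together with the bass F#, this spells D dominant seventh in first inversion.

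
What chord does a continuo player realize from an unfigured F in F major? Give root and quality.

F major

An unfigured bass indicates a triad in root position.
In root position the bass is the root, so the root is F.
The chord tones are F, A, C, giving F major.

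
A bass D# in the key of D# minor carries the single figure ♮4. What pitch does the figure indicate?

Counting 3 letter steps above D# lands on G; in D# minor, that letter is G#.
The ♮4 figure makes it natural, giving G.

G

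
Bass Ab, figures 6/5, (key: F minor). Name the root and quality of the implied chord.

F minor seventh

The figures 6/5 indicate a seventh chord in first inversion.
In first inversion the root lies a sixth above the bass: a sixth above Ab in F minor is F.
The chord tones are Ab, C, Eb, F, giving F minor seventh.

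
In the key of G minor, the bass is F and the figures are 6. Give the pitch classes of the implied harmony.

The written figures 6 are shorthand for 6/3: the 3 is implied.
A third above F in this key is A.
A sixth above F in this key is D.
Together with the bass F, this spells D minor in first inversion.

F, A, D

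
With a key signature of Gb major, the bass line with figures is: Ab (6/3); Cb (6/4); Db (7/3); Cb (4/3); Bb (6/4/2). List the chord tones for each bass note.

Ab (6/3): Ab, Cb, F.
Cb (6/4): Cb, F, Ab.
Db (7/5/3): Db, F, Ab, Cb.
Cb (6/4/3): Cb, Eb, F, Ab.
Bb (6/4/2): Bb, Cb, Eb, Gb.

Ab, Cb, F | Cb, F, Ab | Db, F, Ab, Cb | Cb, Eb, F, Ab | Bb, Cb, Eb, Gb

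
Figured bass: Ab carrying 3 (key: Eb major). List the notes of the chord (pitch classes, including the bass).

Ab, C, Eb

The written figures 3 are shorthand for 5/3: the 5 is implied.
A third above Ab in this key is C.
A fifth above Ab in this key is Eb.
Together with the bass Ab, this spells Ab major in root position.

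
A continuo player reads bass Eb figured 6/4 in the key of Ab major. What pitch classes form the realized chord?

A fourth above Eb in this key is Ab.
A sixth above Eb in this key is C.
Together with the bass Eb, this spells Ab major in second inversion.

Eb, Ab, C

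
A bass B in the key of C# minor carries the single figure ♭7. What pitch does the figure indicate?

Counting 6 letter steps above B lands on A; in C# minor, that letter is A.
The b7 figure lowers it a semitone, giving Ab.

Ab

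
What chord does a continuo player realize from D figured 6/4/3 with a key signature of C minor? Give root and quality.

The figures 6/4/3 indicate a seventh chord in second inversion.
In second inversion the root lies a fourth above the bass: a fourth above D in C minor is G.
The chord tones are D, F, G, Bb, giving G minor seventh.

G minor seventh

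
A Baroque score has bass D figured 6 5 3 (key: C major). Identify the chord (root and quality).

B half-diminished seventh

The figures 6 5 3 indicate a seventh chord in first inversion.
In first inversion the root lies a sixth above the bass: a sixth above D in C major is B.
The chord tones are D, F, A, B, giving B half-diminished seventh.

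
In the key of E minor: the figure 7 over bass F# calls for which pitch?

Counting 6 letter steps above F# lands on E; in E minor, that letter is E.

E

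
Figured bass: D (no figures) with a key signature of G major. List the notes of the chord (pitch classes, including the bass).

An unfigured bass implies 5/3.
A third above D in this key is F#.
A fifth above D in this key is A.
Together with the bass D, this spells D major in root position.

D, F#, A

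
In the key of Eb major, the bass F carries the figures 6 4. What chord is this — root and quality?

The figures 6 4 indicate a triad in second inversion.
In second inversion the root lies a fourth above the bass: a fourth above F in Eb major is Bb.
The chord tones are F, Bb, D, giving Bb major.

Bb major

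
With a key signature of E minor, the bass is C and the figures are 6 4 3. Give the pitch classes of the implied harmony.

A third above C in this key is E.
A fourth above C in this key is F#.
A sixth above C in this key is A.
Together with the bass C, this spells F# half-diminished seventh in second inversion.

C, E, F#, A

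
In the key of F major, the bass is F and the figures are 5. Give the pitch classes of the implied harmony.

The written figures 5 are shorthand for 5/3: the 3 is implied.
A third above F in this key is A.
A fifth above F in this key is C.
Together with the bass F, this spells F major in root position.

F, A, C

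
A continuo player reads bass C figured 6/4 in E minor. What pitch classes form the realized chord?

C, F#, A

A fourth above C in this key is F#.
A sixth above C in this key is A.
Together with the bass C, this spells F# diminished in second inversion.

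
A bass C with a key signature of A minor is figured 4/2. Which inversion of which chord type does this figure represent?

4/2 is shorthand for 6/4/2.
Intervals of 6/4/2 above the bass form a seventh chord; the bass is the seventh, so this is third inversion.

seventh chord, third inversion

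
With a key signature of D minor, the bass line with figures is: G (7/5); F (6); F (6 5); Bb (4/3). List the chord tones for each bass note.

G (7/5/3): G, Bb, D, F.
F (6/3): F, A, D.
F (6/5/3): F, A, C, D.
Bb (6/4/3): Bb, D, E, G.

G, Bb, D, F | F, A, D | F, A, C, D | Bb, D, E, G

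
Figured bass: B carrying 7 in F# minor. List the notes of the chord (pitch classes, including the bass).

B, D, F#, A

The written figures 7 are shorthand for 7/5/3: the 5/3 are implied.
A third above B in this key is D.
A fifth above B in this key is F#.
A seventh above B in this key is A.
Together with the bass B, this spells B minor seventh in root position.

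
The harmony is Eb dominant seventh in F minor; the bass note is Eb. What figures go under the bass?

7

Eb is the root of Eb dominant seventh, so the chord is in root position.
A seventh chord in root position is figured 7/5/3, conventionally abbreviated 7.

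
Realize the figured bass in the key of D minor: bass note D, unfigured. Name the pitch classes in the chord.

D, F, A

An unfigured bass implies 5/3.
A third above D in this key is F.
A fifth above D in this key is A.
Together with the bass D, this spells D minor in root position.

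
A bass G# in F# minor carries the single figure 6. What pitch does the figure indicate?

Counting 5 letter steps above G# lands on E; in F# minor, that letter is E.

E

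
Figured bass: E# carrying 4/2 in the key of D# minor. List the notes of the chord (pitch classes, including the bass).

The written figures 4/2 are shorthand for 6/4/2: the 6 is implied.
A second above E# in this key is F#.
A fourth above E# in this key is A#.
A sixth above E# in this key is C#.
Together with the bass E#, this spells F# major seventh in third inversion.

E#, F#, A#, C#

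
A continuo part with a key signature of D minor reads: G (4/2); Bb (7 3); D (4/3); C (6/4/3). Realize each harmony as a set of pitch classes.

G (6/4/2): G, A, C, E.
Bb (7/5/3): Bb, D, F, A.
D (6/4/3): D, F, G, Bb.
C (6/4/3): C, E, F, A.

G, A, C, E | Bb, D, F, A | D, F, G, Bb | C, E, F, A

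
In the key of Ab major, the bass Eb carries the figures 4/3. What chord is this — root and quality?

Ab major seventh

The figures 4/3 indicate a seventh chord in second inversion.
In second inversion the root lies a fourth above the bass: a fourth above Eb in Ab major is Ab.
The chord tones are Eb, G, Ab, C, giving Ab major seventh.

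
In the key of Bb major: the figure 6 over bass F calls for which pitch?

D

Counting 5 letter steps above F lands on D; in Bb major, that letter is D.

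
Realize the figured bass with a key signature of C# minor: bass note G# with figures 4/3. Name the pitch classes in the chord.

The written figures 4/3 are shorthand for 6/4/3: the 6 is implied.
A third above G# in this key is B.
A fourth above G# in this key is C#.
A sixth above G# in this key is E.
Together with the bass G#, this spells C# minor seventh in second inversion.

G#, B, C#, E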